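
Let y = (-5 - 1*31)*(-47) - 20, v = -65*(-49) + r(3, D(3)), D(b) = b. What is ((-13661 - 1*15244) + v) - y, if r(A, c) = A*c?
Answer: -27383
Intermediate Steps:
v = 3194 (v = -65*(-49) + 3*3 = 3185 + 9 = 3194)
y = 1672 (y = (-5 - 31)*(-47) - 20 = -36*(-47) - 20 = 1692 - 20 = 1672)
((-13661 - 1*15244) + v) - y = ((-13661 - 1*15244) + 3194) - 1*1672 = ((-13661 - 15244) + 3194) - 1672 = (-28905 + 3194) - 1672 = -25711 - 1672 = -27383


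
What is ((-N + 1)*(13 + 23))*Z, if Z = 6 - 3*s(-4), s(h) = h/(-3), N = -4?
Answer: 360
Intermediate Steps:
s(h) = -h/3 (s(h) = h*(-⅓) = -h/3)
Z = 2 (Z = 6 - (-1)*(-4) = 6 - 3*4/3 = 6 - 4 = 2)
((-N + 1)*(13 + 23))*Z = ((-1*(-4) + 1)*(13 + 23))*2 = ((4 + 1)*36)*2 = (5*36)*2 = 180*2 = 360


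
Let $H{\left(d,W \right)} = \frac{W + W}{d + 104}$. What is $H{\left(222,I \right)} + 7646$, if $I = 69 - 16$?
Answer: $\frac{1246351}{163} \approx 7646.3$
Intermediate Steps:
$I = 53$
$H{\left(d,W \right)} = \frac{2 W}{104 + d}$
$H{\left(222,I \right)} + 7646 = 2 \cdot 53 \frac{1}{104 + 222} + 7646 = 2 \cdot 53 \cdot \frac{1}{326} + 7646 = \frac{53}{163} + 7646 = \frac{1246351}{163}$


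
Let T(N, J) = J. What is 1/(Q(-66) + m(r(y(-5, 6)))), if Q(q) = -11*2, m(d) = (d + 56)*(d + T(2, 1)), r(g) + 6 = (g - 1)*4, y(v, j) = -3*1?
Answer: -1/736 ≈ -0.0013587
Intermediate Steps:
y(v, j) = -3
r(g) = -10 + 4*g (r(g) = -6 + (g - 1)*4 = -6 + (-1 + g)*4 = -6 + (-4 + 4*g) = -10 + 4*g)
m(d) = (1 + d)*(56 + d) (m(d) = (d + 56)*(d + 1) = (56 + d)*(1 + d) = (1 + d)*(56 + d))
Q(q) = -22
1/(Q(-66) + m(r(y(-5, 6)))) = 1/(-22 + (56 + (-10 + 4*(-3))² + 57*(-10 + 4*(-3)))) = 1/(-22 + (56 + (-10 - 12)² + 57*(-10 - 12))) = 1/(-22 + (56 + (-22)² + 57*(-22))) = 1/(-22 + (56 + 484 - 1254)) = 1/(-22 - 714) = 1/(-736) = -1/736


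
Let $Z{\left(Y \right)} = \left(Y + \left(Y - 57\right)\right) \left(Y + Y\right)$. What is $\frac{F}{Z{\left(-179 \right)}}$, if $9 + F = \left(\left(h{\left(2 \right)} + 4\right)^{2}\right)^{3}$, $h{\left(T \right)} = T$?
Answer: $\frac{46647}{148570} \approx 0.31397$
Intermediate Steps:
$Z{\left(Y \right)} = 2 Y \left(-57 + 2 Y\right)$ ($Z{\left(Y \right)} = \left(Y + \left(Y - 57\right)\right) 2 Y = \left(Y + \left(-57 + Y\right)\right) 2 Y = \left(-57 + 2 Y\right) 2 Y = 2 Y \left(-57 + 2 Y\right)$)
$F = 46647$ ($F = -9 + \left(\left(2 + 4\right)^{2}\right)^{3} = -9 + \left(6^{2}\right)^{3} = -9 + 36^{3} = -9 + 46656 = 46647$)
$\frac{F}{Z{\left(-179 \right)}} = \frac{46647}{2 \left(-179\right) \left(-57 + 2 \left(-179\right)\right)} = \frac{46647}{2 \left(-179\right) \left(-57 - 358\right)} = \frac{46647}{2 \left(-179\right) \left(-415\right)} = \frac{46647}{148570}$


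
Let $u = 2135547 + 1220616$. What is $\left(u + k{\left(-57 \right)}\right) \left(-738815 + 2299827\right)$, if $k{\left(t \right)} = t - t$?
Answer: $5239010716956$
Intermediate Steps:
$k{\left(t \right)} = 0$
$u = 3356163$
$\left(u + k{\left(-57 \right)}\right) \left(-738815 + 2299827\right) = \left(3356163 + 0\right) \left(-738815 + 2299827\right) = 3356163 \cdot 1561012 = 5239010716956$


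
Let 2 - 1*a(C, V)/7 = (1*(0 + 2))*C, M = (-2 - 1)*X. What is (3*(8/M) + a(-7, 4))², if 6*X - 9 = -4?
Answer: 262144/25 ≈ 10486.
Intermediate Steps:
X = ⅚ (X = 3/2 + (⅙)*(-4) = 3/2 - ⅔ = ⅚ ≈ 0.83333)
M = -5/2 (M = (-2 - 1)*(⅚) = -3*⅚ = -5/2 ≈ -2.5000)
a(C, V) = 14 - 14*C (a(C, V) = 14 - 7*1*(0 + 2)*C = 14 - 7*1*2*C = 14 - 14*C)
(3*(8/M) + a(-7, 4))² = (3*(8/(-5/2)) + (14 - 14*(-7)))² = (3*(8*(-⅖)) + (14 + 98))² = (3*(-16/5) + 112)² = (-48/5 + 112)² = (512/5)² = 262144/25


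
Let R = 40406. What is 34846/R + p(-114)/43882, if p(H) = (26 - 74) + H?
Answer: 380641600/443274023 ≈ 0.85870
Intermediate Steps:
p(H) = -48 + H
34846/R + p(-114)/43882 = 34846/40406 + (-48 - 114)/43882 = 34846*(1/40406) - 162*1/43882 = 17423/20203 - 81/21941 = 380641600/443274023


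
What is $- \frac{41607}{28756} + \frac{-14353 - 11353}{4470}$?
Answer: $- \frac{462592513}{64269660} \approx -7.1977$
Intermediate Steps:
$- \frac{41607}{28756} + \frac{-14353 - 11353}{4470} = \left(-41607\right) \frac{1}{28756} - \frac{12853}{2235} = - \frac{41607}{28756} - \frac{12853}{2235} = - \frac{462592513}{64269660}$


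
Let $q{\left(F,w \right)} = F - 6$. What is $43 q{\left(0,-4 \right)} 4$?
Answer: $-1032$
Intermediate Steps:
$q{\left(F,w \right)} = -6 + F$
$43 q{\left(0,-4 \right)} 4 = 43 \left(-6 + 0\right) 4 = 43 \left(-6\right) 4 = \left(-258\right) 4 = -1032$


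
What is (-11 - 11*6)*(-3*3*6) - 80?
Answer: 4078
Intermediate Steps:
(-11 - 11*6)*(-3*3*6) - 80 = (-11 - 66)*(-9*6) - 80 = -77*(-54) - 80 = 4158 - 80 = 4078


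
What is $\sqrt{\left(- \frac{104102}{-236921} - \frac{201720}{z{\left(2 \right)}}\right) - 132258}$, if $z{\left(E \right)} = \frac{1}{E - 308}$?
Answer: $\frac{2 \sqrt{864342706576209721}}{236921} \approx 7848.2$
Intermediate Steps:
$z{\left(E \right)} = \frac{1}{-308 + E}$
$\sqrt{\left(- \frac{104102}{-236921} - \frac{201720}{z{\left(2 \right)}}\right) - 132258} = \sqrt{\left(- \frac{104102}{-236921} - \frac{201720}{\frac{1}{-308 + 2}}\right) - 132258} = \sqrt{\left(\left(-104102\right) \left(- \frac{1}{236921}\right) - \frac{201720}{\frac{1}{-306}}\right) - 132258} = \sqrt{\left(\frac{104102}{236921} - \frac{201720}{- \frac{1}{306}}\right) - 132258} = \sqrt{\left(\frac{104102}{236921} - -61726320\right) - 132258} = \sqrt{\left(\frac{104102}{236921} + 61726320\right) - 132258} = \sqrt{\frac{14624261564822}{236921} - 132258} = \sqrt{\frac{14592926867204}{236921}} = \frac{2 \sqrt{864342706576209721}}{236921}$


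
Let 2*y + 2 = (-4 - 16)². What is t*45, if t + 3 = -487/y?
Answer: -48780/199 ≈ -245.13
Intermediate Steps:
y = 199 (y = -1 + (-4 - 16)²/2 = -1 + (½)*(-20)² = -1 + (½)*400 = -1 + 200 = 199)
t = -1084/199 (t = -3 - 487/199 = -1084/199 ≈ -5.4472)
t*45 = -1084/199*45 = -48780/199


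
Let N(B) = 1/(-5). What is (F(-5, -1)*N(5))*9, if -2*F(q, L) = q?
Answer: -9/2 ≈ -4.5000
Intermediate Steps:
N(B) = -⅕
F(q, L) = -q/2
(F(-5, -1)*N(5))*9 = (-½*(-5)*(-⅕))*9 = ((5/2)*(-⅕))*9 = -½*9 = -9/2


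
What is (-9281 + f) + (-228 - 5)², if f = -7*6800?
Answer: -2592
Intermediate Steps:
f = -47600
(-9281 + f) + (-228 - 5)² = (-9281 - 47600) + (-228 - 5)² = -56881 + (-233)² = -56881 + 54289 = -2592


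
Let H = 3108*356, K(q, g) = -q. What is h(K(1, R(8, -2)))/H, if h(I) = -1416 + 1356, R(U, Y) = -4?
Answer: -5/92204 ≈ -5.4228e-5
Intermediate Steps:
h(I) = -60
H = 1106448
h(K(1, R(8, -2)))/H = -60/1106448 = -60*1/1106448 = -5/92204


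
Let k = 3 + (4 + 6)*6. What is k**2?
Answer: 3969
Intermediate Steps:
k = 63 (k = 3 + 10*6 = 3 + 60 = 63)
k**2 = 63**2 = 3969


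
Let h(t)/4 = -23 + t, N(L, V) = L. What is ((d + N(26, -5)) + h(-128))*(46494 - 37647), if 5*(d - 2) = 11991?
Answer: 80605017/5 ≈ 1.6121e+7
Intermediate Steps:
d = 12001/5 (d = 2 + (1/5)*11991 = 2 + 11991/5 = 12001/5 ≈ 2400.2)
h(t) = -92 + 4*t (h(t) = 4*(-23 + t) = -92 + 4*t)
((d + N(26, -5)) + h(-128))*(46494 - 37647) = ((12001/5 + 26) + (-92 + 4*(-128)))*(46494 - 37647) = (12131/5 + (-92 - 512))*8847 = (12131/5 - 604)*8847 = (9111/5)*8847 = 80605017/5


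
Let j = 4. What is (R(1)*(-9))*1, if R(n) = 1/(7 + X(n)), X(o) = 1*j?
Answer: -9/11 ≈ -0.81818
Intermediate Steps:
X(o) = 4 (X(o) = 1*4 = 4)
R(n) = 1/11 (R(n) = 1/(7 + 4) = 1/11)
(R(1)*(-9))*1 = ((1/11)*(-9))*1 = -9/11*1 = -9/11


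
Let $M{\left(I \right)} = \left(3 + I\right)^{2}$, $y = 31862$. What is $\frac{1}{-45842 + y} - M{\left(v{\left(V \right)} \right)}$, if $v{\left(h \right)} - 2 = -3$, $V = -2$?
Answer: $- \frac{55921}{13980} \approx -4.0001$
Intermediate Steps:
$v{\left(h \right)} = -1$ ($v{\left(h \right)} = 2 - 3 = -1$)
$\frac{1}{-45842 + y} - M{\left(v{\left(V \right)} \right)} = \frac{1}{-45842 + 31862} - \left(3 - 1\right)^{2} = \frac{1}{-13980} - 2^{2} = - \frac{1}{13980} - 4 = - \frac{55921}{13980}$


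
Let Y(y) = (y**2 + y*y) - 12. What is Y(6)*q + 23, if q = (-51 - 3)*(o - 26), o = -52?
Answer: 252743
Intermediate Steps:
Y(y) = -12 + 2*y**2 (Y(y) = (y**2 + y**2) - 12 = 2*y**2 - 12 = -12 + 2*y**2)
q = 4212 (q = (-51 - 3)*(-52 - 26) = -54*(-78) = 4212)
Y(6)*q + 23 = (-12 + 2*6**2)*4212 + 23 = (-12 + 2*36)*4212 + 23 = (-12 + 72)*4212 + 23 = 60*4212 + 23 = 252720 + 23 = 252743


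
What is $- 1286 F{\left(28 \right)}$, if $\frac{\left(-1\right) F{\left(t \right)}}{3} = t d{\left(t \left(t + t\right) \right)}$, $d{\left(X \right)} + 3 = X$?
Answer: $169057560$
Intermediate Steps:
$d{\left(X \right)} = -3 + X$
$F{\left(t \right)} = - 3 t \left(-3 + 2 t^{2}\right)$ ($F{\left(t \right)} = - 3 t \left(-3 + t \left(t + t\right)\right) = - 3 t \left(-3 + t 2 t\right) = - 3 t \left(-3 + 2 t^{2}\right)$)
$- 1286 F{\left(28 \right)} = - 1286 \left(- 6 \cdot 28^{3} + 9 \cdot 28\right) = - 1286 \left(\left(-6\right) 21952 + 252\right) = - 1286 \left(-131712 + 252\right) = \left(-1286\right) \left(-131460\right) = 169057560$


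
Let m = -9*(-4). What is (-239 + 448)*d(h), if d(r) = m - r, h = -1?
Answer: 7733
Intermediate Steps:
m = 36
d(r) = 36 - r
(-239 + 448)*d(h) = (-239 + 448)*(36 - 1*(-1)) = 209*(36 + 1) = 209*37 = 7733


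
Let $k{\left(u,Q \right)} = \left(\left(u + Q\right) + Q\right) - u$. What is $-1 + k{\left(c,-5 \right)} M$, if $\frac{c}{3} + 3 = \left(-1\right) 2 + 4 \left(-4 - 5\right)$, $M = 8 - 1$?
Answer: $-71$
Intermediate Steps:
$M = 7$
$c = -123$ ($c = -9 + 3 \left(\left(-1\right) 2 + 4 \left(-4 - 5\right)\right) = -9 + 3 \left(-2 + 4 \left(-9\right)\right) = -9 + 3 \left(-2 - 36\right) = -9 + 3 \left(-38\right) = -9 - 114 = -123$)
$k{\left(u,Q \right)} = 2 Q$ ($k{\left(u,Q \right)} = \left(\left(Q + u\right) + Q\right) - u = \left(u + 2 Q\right) - u = 2 Q$)
$-1 + k{\left(c,-5 \right)} M = -1 + 2 \left(-5\right) 7 = -1 - 70 = -71$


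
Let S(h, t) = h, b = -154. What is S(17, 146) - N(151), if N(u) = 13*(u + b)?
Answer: 56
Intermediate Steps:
N(u) = -2002 + 13*u (N(u) = 13*(u - 154) = 13*(-154 + u) = -2002 + 13*u)
S(17, 146) - N(151) = 17 - (-2002 + 13*151) = 17 - (-2002 + 1963) = 17 - 1*(-39) = 17 + 39 = 56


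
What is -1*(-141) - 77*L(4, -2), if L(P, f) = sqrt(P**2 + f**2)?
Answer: 141 - 154*sqrt(5) ≈ -203.35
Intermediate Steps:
-1*(-141) - 77*L(4, -2) = -1*(-141) - 77*sqrt(4**2 + (-2)**2) = 141 - 77*sqrt(16 + 4) = 141 - 154*sqrt(5)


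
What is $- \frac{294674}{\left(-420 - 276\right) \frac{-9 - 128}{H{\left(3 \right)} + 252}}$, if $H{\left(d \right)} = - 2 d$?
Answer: $- \frac{6040817}{7946} \approx -760.23$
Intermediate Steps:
$- \frac{294674}{\left(-420 - 276\right) \frac{-9 - 128}{H{\left(3 \right)} + 252}} = - \frac{294674}{\left(-420 - 276\right) \frac{-9 - 128}{\left(-2\right) 3 + 252}} = - \frac{294674}{\left(-696\right) \left(- \frac{137}{-6 + 252}\right)} = - \frac{294674}{\left(-696\right) \left(- \frac{137}{246}\right)} = - \frac{294674}{\frac{15892}{41}} = \left(-294674\right) \frac{41}{15892} = - \frac{6040817}{7946}$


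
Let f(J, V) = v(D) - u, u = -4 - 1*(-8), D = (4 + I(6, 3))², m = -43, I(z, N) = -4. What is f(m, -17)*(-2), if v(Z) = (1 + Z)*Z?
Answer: 8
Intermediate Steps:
D = 0 (D = (4 - 4)² = 0² = 0)
v(Z) = Z*(1 + Z)
u = 4 (u = -4 + 8 = 4)
f(J, V) = -4 (f(J, V) = 0*(1 + 0) - 1*4 = 0*1 - 4 = 0 - 4 = -4)
f(m, -17)*(-2) = -4*(-2) = 8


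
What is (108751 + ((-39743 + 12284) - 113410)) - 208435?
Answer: -240553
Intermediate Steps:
(108751 + ((-39743 + 12284) - 113410)) - 208435 = (108751 + (-27459 - 113410)) - 208435 = (108751 - 140869) - 208435 = -32118 - 208435 = -240553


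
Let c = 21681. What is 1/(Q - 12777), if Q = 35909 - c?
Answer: 1/1451 ≈ 0.00068918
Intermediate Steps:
Q = 14228 (Q = 35909 - 1*21681 = 35909 - 21681 = 14228)
1/(Q - 12777) = 1/(14228 - 12777) = 1/1451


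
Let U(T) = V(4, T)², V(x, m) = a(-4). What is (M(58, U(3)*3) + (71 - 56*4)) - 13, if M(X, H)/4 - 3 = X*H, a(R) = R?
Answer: 10982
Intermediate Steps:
V(x, m) = -4
U(T) = 16 (U(T) = (-4)² = 16)
M(X, H) = 12 + 4*H*X (M(X, H) = 12 + 4*(X*H) = 12 + 4*(H*X) = 12 + 4*H*X)
(M(58, U(3)*3) + (71 - 56*4)) - 13 = ((12 + 4*(16*3)*58) + (71 - 56*4)) - 13 = ((12 + 4*48*58) + (71 - 224)) - 13 = ((12 + 11136) - 153) - 13 = (11148 - 153) - 13 = 10995 - 13 = 10982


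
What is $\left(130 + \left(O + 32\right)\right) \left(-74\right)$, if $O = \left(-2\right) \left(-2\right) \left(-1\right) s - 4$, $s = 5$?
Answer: $-10212$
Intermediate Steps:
$O = -24$ ($O = \left(-2\right) \left(-2\right) \left(-1\right) 5 - 4 = 4 \left(-1\right) 5 - 4 = \left(-4\right) 5 - 4 = -20 - 4 = -24$)
$\left(130 + \left(O + 32\right)\right) \left(-74\right) = \left(130 + \left(-24 + 32\right)\right) \left(-74\right) = \left(130 + 8\right) \left(-74\right) = 138 \left(-74\right) = -10212$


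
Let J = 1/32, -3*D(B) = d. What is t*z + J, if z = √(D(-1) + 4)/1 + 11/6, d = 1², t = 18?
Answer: 1057/32 + 6*√33 ≈ 67.499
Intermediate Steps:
d = 1
D(B) = -⅓ (D(B) = -⅓*1 = -⅓)
J = 1/32 ≈ 0.031250
z = 11/6 + √33/3 (z = √(-⅓ + 4)/1 + 11/6 = √(11/3)*1 + 11*(⅙) = (√33/3)*1 + 11/6 = √33/3 + 11/6 = 11/6 + √33/3 ≈ 3.7482)
t*z + J = 18*(11/6 + √33/3) + 1/32 = (33 + 6*√33) + 1/32 = 1057/32 + 6*√33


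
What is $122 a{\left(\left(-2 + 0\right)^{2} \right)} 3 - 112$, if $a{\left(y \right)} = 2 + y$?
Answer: $2084$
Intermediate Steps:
$122 a{\left(\left(-2 + 0\right)^{2} \right)} 3 - 112 = 122 \left(2 + \left(-2 + 0\right)^{2}\right) 3 - 112 = 122 \left(2 + \left(-2\right)^{2}\right) 3 - 112 = 122 \left(2 + 4\right) 3 - 112 = 122 \cdot 6 \cdot 3 - 112 = 122 \cdot 18 - 112 = 2196 - 112 = 2084$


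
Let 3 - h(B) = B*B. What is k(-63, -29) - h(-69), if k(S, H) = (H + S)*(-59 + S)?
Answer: 15982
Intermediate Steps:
h(B) = 3 - B² (h(B) = 3 - B*B = 3 - B²)
k(S, H) = (-59 + S)*(H + S)
k(-63, -29) - h(-69) = ((-63)² - 59*(-29) - 59*(-63) - 29*(-63)) - (3 - 1*(-69)²) = (3969 + 1711 + 3717 + 1827) - (3 - 1*4761) = 11224 - (3 - 4761) = 11224 - 1*(-4758) = 11224 + 4758 = 15982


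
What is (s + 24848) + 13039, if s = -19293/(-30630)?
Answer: 386832701/10210 ≈ 37888.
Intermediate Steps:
s = 6431/10210 (s = -19293*(-1/30630) = 6431/10210 ≈ 0.62987)
(s + 24848) + 13039 = (6431/10210 + 24848) + 13039 = 253704511/10210 + 13039 = 386832701/10210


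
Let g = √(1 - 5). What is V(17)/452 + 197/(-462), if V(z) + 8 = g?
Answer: -23185/52206 + I/226 ≈ -0.44411 + 0.0044248*I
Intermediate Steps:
g = 2*I (g = √(-4) = 2*I ≈ 2.0*I)
V(z) = -8 + 2*I
V(17)/452 + 197/(-462) = (-8 + 2*I)/452 + 197/(-462) = (-8 + 2*I)*(1/452) + 197*(-1/462) = (-2/113 + I/226) - 197/462 = -23185/52206 + I/226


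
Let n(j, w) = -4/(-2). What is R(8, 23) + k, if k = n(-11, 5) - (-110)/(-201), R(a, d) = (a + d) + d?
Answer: 11146/201 ≈ 55.453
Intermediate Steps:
n(j, w) = 2 (n(j, w) = -4*(-1/2) = 2)
R(a, d) = a + 2*d
k = 292/201 (k = 2 - (-110)/(-201) = 2 - (-110)*(-1)/201 = 2 - 1*110/201 = 2 - 110/201 = 292/201 ≈ 1.4527)
R(8, 23) + k = (8 + 2*23) + 292/201 = (8 + 46) + 292/201 = 54 + 292/201 = 11146/201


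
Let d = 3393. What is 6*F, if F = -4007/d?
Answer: -8014/1131 ≈ -7.0858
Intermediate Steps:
F = -4007/3393 ≈ -1.1810
6*F = 6*(-4007/3393) = -8014/1131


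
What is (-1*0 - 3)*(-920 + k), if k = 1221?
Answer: -903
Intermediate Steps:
(-1*0 - 3)*(-920 + k) = (-1*0 - 3)*(-920 + 1221) = (0 - 3)*301 = -3*301 = -903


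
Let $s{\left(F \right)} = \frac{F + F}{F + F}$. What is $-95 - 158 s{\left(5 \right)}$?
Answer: $-253$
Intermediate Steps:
$s{\left(F \right)} = 1$ ($s{\left(F \right)} = \frac{2 F}{2 F} = 2 F \frac{1}{2 F} = 1$)
$-95 - 158 s{\left(5 \right)} = -95 - 158 = -253$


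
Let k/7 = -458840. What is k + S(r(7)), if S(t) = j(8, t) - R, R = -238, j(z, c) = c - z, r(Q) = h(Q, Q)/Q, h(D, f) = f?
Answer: -3211649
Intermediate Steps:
k = -3211880 (k = 7*(-458840) = -3211880)
r(Q) = 1 (r(Q) = Q/Q = 1)
S(t) = 230 + t (S(t) = (t - 1*8) - 1*(-238) = (t - 8) + 238 = (-8 + t) + 238 = 230 + t)
k + S(r(7)) = -3211880 + (230 + 1) = -3211880 + 231 = -3211649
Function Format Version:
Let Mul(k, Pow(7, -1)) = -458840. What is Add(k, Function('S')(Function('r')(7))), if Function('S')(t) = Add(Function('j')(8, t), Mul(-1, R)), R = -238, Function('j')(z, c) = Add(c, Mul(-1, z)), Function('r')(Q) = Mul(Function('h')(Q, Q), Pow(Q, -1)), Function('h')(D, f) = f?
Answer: -3211649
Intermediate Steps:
k = -3211880 (k = Mul(7, -458840) = -3211880)
Function('r')(Q) = 1 (Function('r')(Q) = Mul(Q, Pow(Q, -1)) = 1)
Function('S')(t) = Add(230, t) (Function('S')(t) = Add(Add(t, Mul(-1, 8)), Mul(-1, -238)) = Add(Add(t, -8), 238) = Add(Add(-8, t), 238) = Add(230, t))
Add(k, Function('S')(Function('r')(7))) = Add(-3211880, Add(230, 1)) = Add(-3211880, 231) = -3211649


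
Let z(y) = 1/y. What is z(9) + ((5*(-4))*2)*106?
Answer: -38159/9 ≈ -4239.9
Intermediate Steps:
z(9) + ((5*(-4))*2)*106 = 1/9 + ((5*(-4))*2)*106 = ⅑ - 20*2*106 = ⅑ - 40*106 = ⅑ - 4240 = -38159/9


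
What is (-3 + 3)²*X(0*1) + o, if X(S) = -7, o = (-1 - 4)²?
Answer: 25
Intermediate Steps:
o = 25 (o = (-5)² = 25)
(-3 + 3)²*X(0*1) + o = (-3 + 3)²*(-7) + 25 = 0²*(-7) + 25 = 0*(-7) + 25 = 0 + 25 = 25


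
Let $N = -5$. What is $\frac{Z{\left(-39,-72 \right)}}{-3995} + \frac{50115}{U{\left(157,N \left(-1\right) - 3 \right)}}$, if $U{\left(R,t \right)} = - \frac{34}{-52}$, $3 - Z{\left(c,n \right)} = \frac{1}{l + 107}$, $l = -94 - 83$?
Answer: $\frac{21434185289}{279650} \approx 76647.0$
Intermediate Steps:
$l = -177$
$Z{\left(c,n \right)} = \frac{211}{70}$ ($Z{\left(c,n \right)} = 3 - \frac{1}{-177 + 107} = 3 - \frac{1}{-70} = 3 - - \frac{1}{70} = 3 + \frac{1}{70} = \frac{211}{70}$)
$U{\left(R,t \right)} = \frac{17}{26}$ ($U{\left(R,t \right)} = \left(-34\right) \left(- \frac{1}{52}\right) = \frac{17}{26}$)
$\frac{Z{\left(-39,-72 \right)}}{-3995} + \frac{50115}{U{\left(157,N \left(-1\right) - 3 \right)}} = \frac{211}{70 \left(-3995\right)} + \frac{50115}{\frac{17}{26}} = \frac{211}{70} \left(- \frac{1}{3995}\right) + 50115 \cdot \frac{26}{17} = - \frac{211}{279650} + \frac{1302990}{17} = \frac{21434185289}{279650}$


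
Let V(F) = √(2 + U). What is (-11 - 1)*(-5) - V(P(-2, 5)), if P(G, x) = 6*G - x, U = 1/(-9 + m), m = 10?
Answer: 60 - √3 ≈ 58.268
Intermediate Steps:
U = 1 (U = 1/(-9 + 10) = 1/1 = 1)
P(G, x) = -x + 6*G
V(F) = √3 (V(F) = √(2 + 1) = √3)
(-11 - 1)*(-5) - V(P(-2, 5)) = (-11 - 1)*(-5) - √3 = -12*(-5) - √3 = 60 - √3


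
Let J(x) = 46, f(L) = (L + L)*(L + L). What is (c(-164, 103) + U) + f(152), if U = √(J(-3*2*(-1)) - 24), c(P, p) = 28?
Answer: 92444 + √22 ≈ 92449.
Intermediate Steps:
f(L) = 4*L² (f(L) = (2*L)*(2*L) = 4*L²)
U = √22 (U = √(46 - 24) = √22 ≈ 4.6904)
(c(-164, 103) + U) + f(152) = (28 + √22) + 4*152² = (28 + √22) + 4*23104 = (28 + √22) + 92416 = 92444 + √22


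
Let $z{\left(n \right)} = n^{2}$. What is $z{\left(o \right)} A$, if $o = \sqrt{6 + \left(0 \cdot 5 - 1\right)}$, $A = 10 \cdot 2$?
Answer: $100$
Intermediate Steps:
$A = 20$
$o = \sqrt{5}$ ($o = \sqrt{6 + \left(0 - 1\right)} = \sqrt{6 - 1} = \sqrt{5} \approx 2.2361$)
$z{\left(o \right)} A = \left(\sqrt{5}\right)^{2} \cdot 20 = 5 \cdot 20 = 100$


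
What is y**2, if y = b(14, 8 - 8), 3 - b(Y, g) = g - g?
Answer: 9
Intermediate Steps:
b(Y, g) = 3 (b(Y, g) = 3 - (g - g) = 3 - 1*0 = 3 + 0 = 3)
y = 3
y**2 = 3**2 = 9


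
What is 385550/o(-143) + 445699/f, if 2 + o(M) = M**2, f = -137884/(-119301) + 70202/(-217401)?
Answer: 78789968265421512551/147224879531618 ≈ 5.3517e+5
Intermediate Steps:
f = 7200316894/8645385567 (f = -137884*(-1/119301) + 70202*(-1/217401) = 137884/119301 - 70202/217401 = 7200316894/8645385567 ≈ 0.83285)
o(M) = -2 + M**2
385550/o(-143) + 445699/f = 385550/(-2 + (-143)**2) + 445699/(7200316894/8645385567) = 385550/(-2 + 20449) + 445699*(8645385567/7200316894) = 385550/20447 + 3853239701826333/7200316894 = 78789968265421512551/147224879531618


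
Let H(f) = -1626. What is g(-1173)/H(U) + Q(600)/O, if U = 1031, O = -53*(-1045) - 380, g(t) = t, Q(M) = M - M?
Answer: 391/542 ≈ 0.72140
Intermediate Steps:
Q(M) = 0
O = 55005 (O = 55385 - 380 = 55005)
g(-1173)/H(U) + Q(600)/O = -1173/(-1626) + 0/55005 = -1173*(-1/1626) + 0*(1/55005) = 391/542 + 0 = 391/542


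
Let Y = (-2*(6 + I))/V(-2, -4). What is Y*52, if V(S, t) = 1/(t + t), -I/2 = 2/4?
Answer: 4160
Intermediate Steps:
I = -1 (I = -4/4 = -2*½ = -1)
V(S, t) = 1/(2*t)
Y = 80 (Y = (-2*(6 - 1))/(((½)/(-4))) = (-2*5)/(((½)*(-¼))) = -10/(-⅛) = -10*(-8) = 80)
Y*52 = 80*52 = 4160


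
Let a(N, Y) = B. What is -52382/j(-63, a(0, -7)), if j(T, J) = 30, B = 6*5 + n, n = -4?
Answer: -26191/15 ≈ -1746.1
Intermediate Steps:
B = 26 (B = 6*5 - 4 = 30 - 4 = 26)
a(N, Y) = 26
-52382/j(-63, a(0, -7)) = -52382/30 = -52382*1/30 = -26191/15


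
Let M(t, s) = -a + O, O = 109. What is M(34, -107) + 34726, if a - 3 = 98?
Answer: 34734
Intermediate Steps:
a = 101 (a = 3 + 98 = 101)
M(t, s) = 8 (M(t, s) = -1*101 + 109 = -101 + 109 = 8)
M(34, -107) + 34726 = 8 + 34726 = 34734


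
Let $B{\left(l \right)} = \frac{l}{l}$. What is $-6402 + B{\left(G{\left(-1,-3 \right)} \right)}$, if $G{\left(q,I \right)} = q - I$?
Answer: $-6401$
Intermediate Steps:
$B{\left(l \right)} = 1$
$-6402 + B{\left(G{\left(-1,-3 \right)} \right)} = -6402 + 1 = -6401$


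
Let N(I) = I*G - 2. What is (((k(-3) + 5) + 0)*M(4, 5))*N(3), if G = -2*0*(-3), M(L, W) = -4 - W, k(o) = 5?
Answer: 180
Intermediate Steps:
G = 0 (G = 0*(-3) = 0)
N(I) = -2 (N(I) = I*0 - 2 = 0 - 2 = -2)
(((k(-3) + 5) + 0)*M(4, 5))*N(3) = (((5 + 5) + 0)*(-4 - 1*5))*(-2) = ((10 + 0)*(-4 - 5))*(-2) = (10*(-9))*(-2) = -90*(-2) = 180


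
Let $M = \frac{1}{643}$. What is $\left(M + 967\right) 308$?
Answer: $\frac{191508856}{643} \approx 2.9784 \cdot 10^{5}$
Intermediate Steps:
$M = \frac{1}{643} \approx 0.0015552$
$\left(M + 967\right) 308 = \left(\frac{1}{643} + 967\right) 308 = \frac{621782}{643} \cdot 308 = \frac{191508856}{643}$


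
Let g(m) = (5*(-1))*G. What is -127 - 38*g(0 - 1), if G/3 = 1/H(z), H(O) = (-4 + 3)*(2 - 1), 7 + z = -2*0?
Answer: -697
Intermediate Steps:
z = -7 (z = -7 - 2*0 = -7 + 0 = -7)
H(O) = -1 (H(O) = -1*1 = -1)
G = -3 (G = 3/(-1) = 3*(-1) = -3)
g(m) = 15 (g(m) = (5*(-1))*(-3) = -5*(-3) = 15)
-127 - 38*g(0 - 1) = -127 - 38*15 = -127 - 570 = -697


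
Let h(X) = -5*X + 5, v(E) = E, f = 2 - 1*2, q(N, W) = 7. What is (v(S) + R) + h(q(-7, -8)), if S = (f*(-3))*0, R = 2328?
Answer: 2298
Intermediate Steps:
f = 0 (f = 2 - 2 = 0)
S = 0 (S = (0*(-3))*0 = 0*0 = 0)
h(X) = 5 - 5*X
(v(S) + R) + h(q(-7, -8)) = (0 + 2328) + (5 - 5*7) = 2328 + (5 - 35) = 2328 - 30 = 2298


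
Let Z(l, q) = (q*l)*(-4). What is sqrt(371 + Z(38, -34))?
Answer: sqrt(5539) ≈ 74.424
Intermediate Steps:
Z(l, q) = -4*l*q (Z(l, q) = (l*q)*(-4) = -4*l*q)
sqrt(371 + Z(38, -34)) = sqrt(371 - 4*38*(-34)) = sqrt(371 + 5168) = sqrt(5539)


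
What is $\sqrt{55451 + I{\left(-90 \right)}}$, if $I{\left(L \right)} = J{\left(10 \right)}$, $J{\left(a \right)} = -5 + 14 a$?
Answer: $\sqrt{55586} \approx 235.77$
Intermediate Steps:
$I{\left(L \right)} = 135$ ($I{\left(L \right)} = -5 + 14 \cdot 10 = -5 + 140 = 135$)
$\sqrt{55451 + I{\left(-90 \right)}} = \sqrt{55451 + 135} = \sqrt{55586}$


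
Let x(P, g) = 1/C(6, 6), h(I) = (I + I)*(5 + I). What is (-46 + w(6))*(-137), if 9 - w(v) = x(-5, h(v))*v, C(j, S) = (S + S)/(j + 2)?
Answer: 5617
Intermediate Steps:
C(j, S) = 2*S/(2 + j) (C(j, S) = (2*S)/(2 + j) = 2*S/(2 + j))
h(I) = 2*I*(5 + I) (h(I) = (2*I)*(5 + I) = 2*I*(5 + I))
x(P, g) = ⅔ (x(P, g) = 1/(2*6/(2 + 6)) = 1/(2*6/8) = 1/(2*6*(⅛)) = 1/(3/2) = ⅔)
w(v) = 9 - 2*v/3
(-46 + w(6))*(-137) = (-46 + (9 - ⅔*6))*(-137) = (-46 + (9 - 4))*(-137) = (-46 + 5)*(-137) = -41*(-137) = 5617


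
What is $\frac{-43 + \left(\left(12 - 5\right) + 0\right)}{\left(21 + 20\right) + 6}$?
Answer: $- \frac{36}{47} \approx -0.76596$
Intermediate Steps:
$\frac{-43 + \left(\left(12 - 5\right) + 0\right)}{\left(21 + 20\right) + 6} = \frac{-43 + \left(7 + 0\right)}{41 + 6} = \frac{-43 + 7}{47} = \left(-36\right) \frac{1}{47} = - \frac{36}{47}$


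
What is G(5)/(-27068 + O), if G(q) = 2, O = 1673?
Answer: -2/25395 ≈ -7.8756e-5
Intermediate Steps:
G(5)/(-27068 + O) = 2/(-27068 + 1673) = 2/(-25395) = -1/25395*2 = -2/25395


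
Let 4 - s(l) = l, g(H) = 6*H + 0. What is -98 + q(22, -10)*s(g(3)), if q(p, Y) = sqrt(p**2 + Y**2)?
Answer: -98 - 28*sqrt(146) ≈ -436.33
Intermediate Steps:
q(p, Y) = sqrt(Y**2 + p**2)
g(H) = 6*H
s(l) = 4 - l
-98 + q(22, -10)*s(g(3)) = -98 + sqrt((-10)**2 + 22**2)*(4 - 6*3) = -98 + sqrt(100 + 484)*(4 - 1*18) = -98 + sqrt(584)*(4 - 18) = -98 + (2*sqrt(146))*(-14) = -98 - 28*sqrt(146)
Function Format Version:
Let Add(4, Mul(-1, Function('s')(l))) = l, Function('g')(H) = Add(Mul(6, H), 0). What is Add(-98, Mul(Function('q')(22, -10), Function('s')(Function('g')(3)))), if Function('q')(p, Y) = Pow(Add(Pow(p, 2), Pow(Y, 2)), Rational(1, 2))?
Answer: Add(-98, Mul(-28, Pow(146, Rational(1, 2)))) ≈ -436.33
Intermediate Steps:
Function('q')(p, Y) = Pow(Add(Pow(Y, 2), Pow(p, 2)), Rational(1, 2))
Function('g')(H) = Mul(6, H)
Function('s')(l) = Add(4, Mul(-1, l))
Add(-98, Mul(Function('q')(22, -10), Function('s')(Function('g')(3)))) = Add(-98, Mul(Pow(Add(Pow(-10, 2), Pow(22, 2)), Rational(1, 2)), Add(4, Mul(-1, Mul(6, 3))))) = Add(-98, Mul(Pow(Add(100, 484), Rational(1, 2)), Add(4, Mul(-1, 18)))) = Add(-98, Mul(Pow(584, Rational(1, 2)), Add(4, -18))) = Add(-98, Mul(Mul(2, Pow(146, Rational(1, 2))), -14)) = Add(-98, Mul(-28, Pow(146, Rational(1, 2))))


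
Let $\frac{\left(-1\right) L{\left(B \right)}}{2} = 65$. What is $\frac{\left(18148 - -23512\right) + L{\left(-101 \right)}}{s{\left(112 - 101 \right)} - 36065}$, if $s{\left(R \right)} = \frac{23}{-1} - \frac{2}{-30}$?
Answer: $- \frac{622950}{541319} \approx -1.1508$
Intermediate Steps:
$s{\left(R \right)} = - \frac{344}{15}$ ($s{\left(R \right)} = 23 \left(-1\right) - - \frac{1}{15} = -23 + \frac{1}{15} = - \frac{344}{15}$)
$L{\left(B \right)} = -130$ ($L{\left(B \right)} = \left(-2\right) 65 = -130$)
$\frac{\left(18148 - -23512\right) + L{\left(-101 \right)}}{s{\left(112 - 101 \right)} - 36065} = \frac{\left(18148 - -23512\right) - 130}{- \frac{344}{15} - 36065} = \frac{\left(18148 + 23512\right) - 130}{- \frac{541319}{15}} = \left(41660 - 130\right) \left(- \frac{15}{541319}\right) = 41530 \left(- \frac{15}{541319}\right) = - \frac{622950}{541319}$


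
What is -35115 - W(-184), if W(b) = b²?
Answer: -68971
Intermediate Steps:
-35115 - W(-184) = -35115 - 1*(-184)² = -35115 - 1*33856 = -35115 - 33856 = -68971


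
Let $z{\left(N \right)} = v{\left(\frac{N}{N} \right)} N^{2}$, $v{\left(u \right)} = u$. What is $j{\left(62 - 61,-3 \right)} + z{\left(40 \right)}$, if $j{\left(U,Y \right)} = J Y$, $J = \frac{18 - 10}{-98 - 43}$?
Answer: $\frac{75208}{47} \approx 1600.2$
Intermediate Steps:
$J = - \frac{8}{141}$ ($J = \frac{8}{-141} = 8 \left(- \frac{1}{141}\right) = - \frac{8}{141} \approx -0.056738$)
$j{\left(U,Y \right)} = - \frac{8 Y}{141}$
$z{\left(N \right)} = N^{2}$ ($z{\left(N \right)} = \frac{N}{N} N^{2} = 1 N^{2} = N^{2}$)
$j{\left(62 - 61,-3 \right)} + z{\left(40 \right)} = \left(- \frac{8}{141}\right) \left(-3\right) + 40^{2} = \frac{8}{47} + 1600 = \frac{75208}{47}$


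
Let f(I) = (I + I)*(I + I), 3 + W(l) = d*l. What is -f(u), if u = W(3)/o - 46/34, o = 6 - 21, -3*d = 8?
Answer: -99856/65025 ≈ -1.5357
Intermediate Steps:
d = -8/3 (d = -1/3*8 = -8/3 ≈ -2.6667)
o = -15
W(l) = -3 - 8*l/3
u = -158/255 (u = (-3 - 8/3*3)/(-15) - 46/34 = (-3 - 8)*(-1/15) - 46*1/34 = -11*(-1/15) - 23/17 = 11/15 - 23/17 = -158/255 ≈ -0.61961)
f(I) = 4*I**2 (f(I) = (2*I)*(2*I) = 4*I**2)
-f(u) = -4*(-158/255)**2 = -4*24964/65025 = -1*99856/65025 = -99856/65025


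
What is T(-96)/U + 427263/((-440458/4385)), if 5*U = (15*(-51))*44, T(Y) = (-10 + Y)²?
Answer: -3154418959687/741290814 ≈ -4255.3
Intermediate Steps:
U = -6732 (U = ((15*(-51))*44)/5 = (-765*44)/5 = (⅕)*(-33660) = -6732)
T(-96)/U + 427263/((-440458/4385)) = (-10 - 96)²/(-6732) + 427263/((-440458/4385)) = (-106)²*(-1/6732) + 427263/((-440458*1/4385)) = 11236*(-1/6732) + 427263/(-440458/4385) = -2809/1683 + 427263*(-4385/440458) = -2809/1683 - 1873548255/440458 = -3154418959687/741290814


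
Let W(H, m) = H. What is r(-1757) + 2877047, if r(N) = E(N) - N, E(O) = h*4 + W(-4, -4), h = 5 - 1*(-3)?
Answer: 2878832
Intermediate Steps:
h = 8 (h = 5 + 3 = 8)
E(O) = 28 (E(O) = 8*4 - 4 = 32 - 4 = 28)
r(N) = 28 - N
r(-1757) + 2877047 = (28 - 1*(-1757)) + 2877047 = (28 + 1757) + 2877047 = 1785 + 2877047 = 2878832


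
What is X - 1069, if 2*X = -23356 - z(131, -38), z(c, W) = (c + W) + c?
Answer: -12859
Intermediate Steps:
z(c, W) = W + 2*c (z(c, W) = (W + c) + c = W + 2*c)
X = -11790 (X = (-23356 - (-38 + 2*131))/2 = (-23356 - (-38 + 262))/2 = (-23356 - 1*224)/2 = (-23356 - 224)/2 = (½)*(-23580) = -11790)
X - 1069 = -11790 - 1069 = -12859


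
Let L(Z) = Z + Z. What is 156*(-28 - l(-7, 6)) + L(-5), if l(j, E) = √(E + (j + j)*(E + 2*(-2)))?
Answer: -4378 - 156*I*√22 ≈ -4378.0 - 731.71*I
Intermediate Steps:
l(j, E) = √(E + 2*j*(-4 + E)) (l(j, E) = √(E + (2*j)*(E - 4)) = √(E + (2*j)*(-4 + E)) = √(E + 2*j*(-4 + E)))
L(Z) = 2*Z
156*(-28 - l(-7, 6)) + L(-5) = 156*(-28 - √(6 - 8*(-7) + 2*6*(-7))) + 2*(-5) = 156*(-28 - √(6 + 56 - 84)) - 10 = 156*(-28 - √(-22)) - 10 = 156*(-28 - I*√22) - 10 = (-4368 - 156*I*√22) - 10 = -4378 - 156*I*√22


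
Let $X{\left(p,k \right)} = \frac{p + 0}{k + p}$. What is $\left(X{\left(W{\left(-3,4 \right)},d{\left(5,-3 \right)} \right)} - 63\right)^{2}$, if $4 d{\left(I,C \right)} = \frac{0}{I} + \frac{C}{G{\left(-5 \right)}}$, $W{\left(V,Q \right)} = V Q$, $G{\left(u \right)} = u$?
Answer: $\frac{23980609}{6241} \approx 3842.4$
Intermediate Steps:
$W{\left(V,Q \right)} = Q V$
$d{\left(I,C \right)} = - \frac{C}{20}$ ($d{\left(I,C \right)} = \frac{\frac{0}{I} + \frac{C}{-5}}{4} = \frac{0 + C \left(- \frac{1}{5}\right)}{4} = \frac{0 - \frac{C}{5}}{4} = \frac{\left(- \frac{1}{5}\right) C}{4} = - \frac{C}{20}$)
$X{\left(p,k \right)} = \frac{p}{k + p}$
$\left(X{\left(W{\left(-3,4 \right)},d{\left(5,-3 \right)} \right)} - 63\right)^{2} = \left(\frac{4 \left(-3\right)}{\left(- \frac{1}{20}\right) \left(-3\right) + 4 \left(-3\right)} - 63\right)^{2} = \left(- \frac{12}{\frac{3}{20} - 12} - 63\right)^{2} = \left(- \frac{12}{- \frac{237}{20}} - 63\right)^{2} = \left(\left(-12\right) \left(- \frac{20}{237}\right) - 63\right)^{2} = \left(\frac{80}{79} - 63\right)^{2} = \left(- \frac{4897}{79}\right)^{2} = \frac{23980609}{6241}$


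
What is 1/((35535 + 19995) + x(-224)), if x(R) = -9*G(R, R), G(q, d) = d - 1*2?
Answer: 1/57564 ≈ 1.7372e-5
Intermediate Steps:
G(q, d) = -2 + d (G(q, d) = d - 2 = -2 + d)
x(R) = 18 - 9*R (x(R) = -9*(-2 + R) = 18 - 9*R)
1/((35535 + 19995) + x(-224)) = 1/((35535 + 19995) + (18 - 9*(-224))) = 1/(55530 + (18 + 2016)) = 1/(55530 + 2034) = 1/57564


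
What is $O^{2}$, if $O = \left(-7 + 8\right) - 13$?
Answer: $144$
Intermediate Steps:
$O = -12$ ($O = 1 - 13 = -12$)
$O^{2} = \left(-12\right)^{2} = 144$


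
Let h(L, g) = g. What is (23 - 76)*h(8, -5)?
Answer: 265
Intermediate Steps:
(23 - 76)*h(8, -5) = (23 - 76)*(-5) = -53*(-5) = 265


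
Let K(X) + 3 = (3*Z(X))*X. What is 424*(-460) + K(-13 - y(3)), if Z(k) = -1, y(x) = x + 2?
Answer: -194989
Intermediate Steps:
y(x) = 2 + x
K(X) = -3 - 3*X (K(X) = -3 + (3*(-1))*X = -3 - 3*X)
424*(-460) + K(-13 - y(3)) = 424*(-460) + (-3 - 3*(-13 - (2 + 3))) = -195040 + (-3 - 3*(-13 - 1*5)) = -195040 + (-3 - 3*(-13 - 5)) = -195040 + (-3 - 3*(-18)) = -195040 + (-3 + 54) = -195040 + 51 = -194989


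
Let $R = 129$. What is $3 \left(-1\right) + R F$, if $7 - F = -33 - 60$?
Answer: $12897$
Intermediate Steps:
$F = 100$ ($F = 7 - \left(-33 - 60\right) = 7 - -93 = 7 + 93 = 100$)
$3 \left(-1\right) + R F = 3 \left(-1\right) + 129 \cdot 100 = -3 + 12900 = 12897$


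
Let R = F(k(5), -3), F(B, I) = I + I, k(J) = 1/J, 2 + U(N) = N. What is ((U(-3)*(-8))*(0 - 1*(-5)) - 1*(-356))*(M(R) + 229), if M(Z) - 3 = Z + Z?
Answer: 122320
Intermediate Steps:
U(N) = -2 + N
F(B, I) = 2*I
R = -6 (R = 2*(-3) = -6)
M(Z) = 3 + 2*Z (M(Z) = 3 + (Z + Z) = 3 + 2*Z)
((U(-3)*(-8))*(0 - 1*(-5)) - 1*(-356))*(M(R) + 229) = (((-2 - 3)*(-8))*(0 - 1*(-5)) - 1*(-356))*((3 + 2*(-6)) + 229) = ((-5*(-8))*(0 + 5) + 356)*((3 - 12) + 229) = (40*5 + 356)*(-9 + 229) = (200 + 356)*220 = 556*220 = 122320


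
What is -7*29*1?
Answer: -203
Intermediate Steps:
-7*29*1 = -203*1 = -203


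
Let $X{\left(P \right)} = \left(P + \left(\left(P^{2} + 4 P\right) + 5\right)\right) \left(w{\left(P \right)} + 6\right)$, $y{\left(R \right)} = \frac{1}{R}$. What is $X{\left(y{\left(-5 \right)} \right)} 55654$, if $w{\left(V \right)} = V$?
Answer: $\frac{163010566}{125} \approx 1.3041 \cdot 10^{6}$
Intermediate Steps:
$X{\left(P \right)} = \left(6 + P\right) \left(5 + P^{2} + 5 P\right)$ ($X{\left(P \right)} = \left(P + \left(\left(P^{2} + 4 P\right) + 5\right)\right) \left(P + 6\right) = \left(P + \left(5 + P^{2} + 4 P\right)\right) \left(6 + P\right) = \left(5 + P^{2} + 5 P\right) \left(6 + P\right) = \left(6 + P\right) \left(5 + P^{2} + 5 P\right)$)
$X{\left(y{\left(-5 \right)} \right)} 55654 = \left(30 + \left(\frac{1}{-5}\right)^{3} + 11 \left(\frac{1}{-5}\right)^{2} + \frac{35}{-5}\right) 55654 = \left(30 + \left(- \frac{1}{5}\right)^{3} + 11 \left(- \frac{1}{5}\right)^{2} + 35 \left(- \frac{1}{5}\right)\right) 55654 = \left(30 - \frac{1}{125} + 11 \cdot \frac{1}{25} - 7\right) 55654 = \left(30 - \frac{1}{125} + \frac{11}{25} - 7\right) 55654 = \frac{2929}{125} \cdot 55654 = \frac{163010566}{125}$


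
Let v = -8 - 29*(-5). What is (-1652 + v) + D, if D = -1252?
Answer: -2767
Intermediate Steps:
v = 137 (v = -8 + 145 = 137)
(-1652 + v) + D = (-1652 + 137) - 1252 = -1515 - 1252 = -2767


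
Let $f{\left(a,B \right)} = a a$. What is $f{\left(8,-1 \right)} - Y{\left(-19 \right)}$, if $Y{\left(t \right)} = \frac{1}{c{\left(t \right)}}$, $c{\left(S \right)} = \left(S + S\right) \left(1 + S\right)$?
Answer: $\frac{43775}{684} \approx 63.999$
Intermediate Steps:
$c{\left(S \right)} = 2 S \left(1 + S\right)$
$f{\left(a,B \right)} = a^{2}$
$Y{\left(t \right)} = \frac{1}{2 t \left(1 + t\right)}$
$f{\left(8,-1 \right)} - Y{\left(-19 \right)} = 8^{2} - \frac{1}{2 \left(-19\right) \left(1 - 19\right)} = 64 - \frac{1}{2} \left(- \frac{1}{19}\right) \frac{1}{-18} = 64 - \frac{1}{2} \left(- \frac{1}{19}\right) \left(- \frac{1}{18}\right) = 64 - \frac{1}{684} = \frac{43775}{684}$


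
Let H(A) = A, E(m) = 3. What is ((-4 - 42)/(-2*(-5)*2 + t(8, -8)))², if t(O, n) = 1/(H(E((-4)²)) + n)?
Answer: 52900/9801 ≈ 5.3974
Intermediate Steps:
t(O, n) = 1/(3 + n)
((-4 - 42)/(-2*(-5)*2 + t(8, -8)))² = ((-4 - 42)/(-2*(-5)*2 + 1/(3 - 8)))² = (-46/(10*2 + 1/(-5)))² = (-46/(20 - ⅕))² = (-46/99/5)² = (-46*5/99)² = (-230/99)² = 52900/9801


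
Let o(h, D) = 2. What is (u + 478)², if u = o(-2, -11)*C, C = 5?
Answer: 238144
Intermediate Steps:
u = 10 (u = 2*5 = 10)
(u + 478)² = (10 + 478)² = 488² = 238144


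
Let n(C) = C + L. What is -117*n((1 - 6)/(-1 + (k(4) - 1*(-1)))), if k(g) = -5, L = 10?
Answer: -1287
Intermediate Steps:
n(C) = 10 + C (n(C) = C + 10 = 10 + C)
-117*n((1 - 6)/(-1 + (k(4) - 1*(-1)))) = -117*(10 + (1 - 6)/(-1 + (-5 - 1*(-1)))) = -117*(10 - 5/(-1 + (-5 + 1))) = -117*(10 - 5/(-1 - 4)) = -117*(10 - 5/(-5)) = -117*(10 - 5*(-⅕)) = -117*(10 + 1) = -117*11 = -1287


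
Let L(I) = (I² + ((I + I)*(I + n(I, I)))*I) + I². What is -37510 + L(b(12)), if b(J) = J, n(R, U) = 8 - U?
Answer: -34918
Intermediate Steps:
L(I) = 18*I² (L(I) = (I² + ((I + I)*(I + (8 - I)))*I) + I² = (I² + ((2*I)*8)*I) + I² = (I² + (16*I)*I) + I² = (I² + 16*I²) + I² = 17*I² + I² = 18*I²)
-37510 + L(b(12)) = -37510 + 18*12² = -37510 + 18*144 = -37510 + 2592 = -34918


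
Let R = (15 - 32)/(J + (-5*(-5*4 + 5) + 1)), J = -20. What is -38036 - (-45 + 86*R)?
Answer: -1063017/28 ≈ -37965.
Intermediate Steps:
R = -17/56 (R = (15 - 32)/(-20 + (-5*(-5*4 + 5) + 1)) = -17/(-20 + (-5*(-20 + 5) + 1)) = -17/(-20 + (-5*(-15) + 1)) = -17/(-20 + (75 + 1)) = -17/(-20 + 76) = -17/56 ≈ -0.30357)
-38036 - (-45 + 86*R) = -38036 - (-45 + 86*(-17/56)) = -38036 - (-45 - 731/28) = -38036 - 1*(-1991/28) = -38036 + 1991/28 = -1063017/28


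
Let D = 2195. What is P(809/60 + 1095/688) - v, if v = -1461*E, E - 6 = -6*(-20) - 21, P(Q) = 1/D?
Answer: 336723976/2195 ≈ 1.5341e+5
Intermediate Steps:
P(Q) = 1/2195
E = 105 (E = 6 + (-6*(-20) - 21) = 6 + (120 - 21) = 6 + 99 = 105)
v = -153405 (v = -1461*105 = -153405)
P(809/60 + 1095/688) - v = 1/2195 - 1*(-153405) = 1/2195 + 153405 = 336723976/2195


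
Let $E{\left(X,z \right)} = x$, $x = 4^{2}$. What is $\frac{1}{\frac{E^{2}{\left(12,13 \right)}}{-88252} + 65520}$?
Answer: $\frac{22063}{1445567696} \approx 1.5263 \cdot 10^{-5}$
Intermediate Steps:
$x = 16$
$E{\left(X,z \right)} = 16$
$\frac{1}{\frac{E^{2}{\left(12,13 \right)}}{-88252} + 65520} = \frac{1}{\frac{16^{2}}{-88252} + 65520} = \frac{1}{256 \left(- \frac{1}{88252}\right) + 65520} = \frac{1}{- \frac{64}{22063} + 65520} = \frac{1}{\frac{1445567696}{22063}} = \frac{22063}{1445567696}$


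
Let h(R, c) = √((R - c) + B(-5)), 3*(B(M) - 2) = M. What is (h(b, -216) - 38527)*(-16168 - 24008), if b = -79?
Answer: 1547860752 - 26784*√309 ≈ 1.5474e+9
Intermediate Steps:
B(M) = 2 + M/3
h(R, c) = √(⅓ + R - c) (h(R, c) = √((R - c) + (2 + (⅓)*(-5))) = √((R - c) + (2 - 5/3)) = √((R - c) + ⅓) = √(⅓ + R - c))
(h(b, -216) - 38527)*(-16168 - 24008) = (√(3 - 9*(-216) + 9*(-79))/3 - 38527)*(-16168 - 24008) = (√(3 + 1944 - 711)/3 - 38527)*(-40176) = (√1236/3 - 38527)*(-40176) = ((2*√309)/3 - 38527)*(-40176) = (2*√309/3 - 38527)*(-40176) = (-38527 + 2*√309/3)*(-40176) = 1547860752 - 26784*√309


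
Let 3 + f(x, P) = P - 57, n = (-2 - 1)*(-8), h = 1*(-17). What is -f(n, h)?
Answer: 77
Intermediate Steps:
h = -17
n = 24 (n = -3*(-8) = 24)
f(x, P) = -60 + P (f(x, P) = -3 + (P - 57) = -3 + (-57 + P) = -60 + P)
-f(n, h) = -(-60 - 17) = -1*(-77) = 77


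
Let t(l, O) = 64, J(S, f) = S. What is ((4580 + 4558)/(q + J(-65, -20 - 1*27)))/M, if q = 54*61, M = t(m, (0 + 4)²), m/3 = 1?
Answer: 4569/103328 ≈ 0.044218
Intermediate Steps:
m = 3 (m = 3*1 = 3)
M = 64
q = 3294
((4580 + 4558)/(q + J(-65, -20 - 1*27)))/M = ((4580 + 4558)/(3294 - 65))/64 = (9138/3229)*(1/64) = 4569/103328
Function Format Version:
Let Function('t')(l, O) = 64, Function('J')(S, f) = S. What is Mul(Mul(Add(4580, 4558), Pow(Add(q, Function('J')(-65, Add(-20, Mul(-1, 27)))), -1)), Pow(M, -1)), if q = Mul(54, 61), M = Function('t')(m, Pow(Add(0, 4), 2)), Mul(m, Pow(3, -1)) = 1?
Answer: Rational(4569, 103328) ≈ 0.044218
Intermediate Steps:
m = 3 (m = Mul(3, 1) = 3)
M = 64
q = 3294
Mul(Mul(Add(4580, 4558), Pow(Add(q, Function('J')(-65, Add(-20, Mul(-1, 27)))), -1)), Pow(M, -1)) = Mul(Mul(Add(4580, 4558), Pow(Add(3294, -65), -1)), Pow(64, -1)) = Mul(Mul(9138, Pow(3229, -1)), Rational(1, 64)) = Mul(Mul(9138, Rational(1, 3229)), Rational(1, 64)) = Mul(Rational(9138, 3229), Rational(1, 64)) = Rational(4569, 103328)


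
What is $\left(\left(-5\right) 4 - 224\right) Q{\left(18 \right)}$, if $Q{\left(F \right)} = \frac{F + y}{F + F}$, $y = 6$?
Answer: $- \frac{488}{3} \approx -162.67$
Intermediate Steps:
$Q{\left(F \right)} = \frac{6 + F}{2 F}$ ($Q{\left(F \right)} = \frac{F + 6}{F + F} = \frac{6 + F}{2 F}$)
$\left(\left(-5\right) 4 - 224\right) Q{\left(18 \right)} = \left(\left(-5\right) 4 - 224\right) \frac{6 + 18}{2 \cdot 18} = \left(-20 - 224\right) \frac{1}{2} \cdot \frac{1}{18} \cdot 24 = \left(-244\right) \frac{2}{3} = - \frac{488}{3}$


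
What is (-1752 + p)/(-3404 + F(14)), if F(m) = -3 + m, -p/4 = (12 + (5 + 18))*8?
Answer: 2872/3393 ≈ 0.84645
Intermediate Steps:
p = -1120 (p = -4*(12 + (5 + 18))*8 = -4*(12 + 23)*8 = -140*8 = -4*280 = -1120)
(-1752 + p)/(-3404 + F(14)) = (-1752 - 1120)/(-3404 + (-3 + 14)) = -2872/(-3404 + 11) = -2872/(-3393) = -2872*(-1/3393) = 2872/3393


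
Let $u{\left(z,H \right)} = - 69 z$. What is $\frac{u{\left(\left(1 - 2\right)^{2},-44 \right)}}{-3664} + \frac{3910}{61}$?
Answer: $\frac{14330449}{223504} \approx 64.117$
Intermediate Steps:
$\frac{u{\left(\left(1 - 2\right)^{2},-44 \right)}}{-3664} + \frac{3910}{61} = \frac{\left(-69\right) \left(1 - 2\right)^{2}}{-3664} + \frac{3910}{61} = - 69 \left(-1\right)^{2} \left(- \frac{1}{3664}\right) + 3910 \cdot \frac{1}{61} = \left(-69\right) 1 \left(- \frac{1}{3664}\right) + \frac{3910}{61} = \left(-69\right) \left(- \frac{1}{3664}\right) + \frac{3910}{61} = \frac{69}{3664} + \frac{3910}{61} = \frac{14330449}{223504}$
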